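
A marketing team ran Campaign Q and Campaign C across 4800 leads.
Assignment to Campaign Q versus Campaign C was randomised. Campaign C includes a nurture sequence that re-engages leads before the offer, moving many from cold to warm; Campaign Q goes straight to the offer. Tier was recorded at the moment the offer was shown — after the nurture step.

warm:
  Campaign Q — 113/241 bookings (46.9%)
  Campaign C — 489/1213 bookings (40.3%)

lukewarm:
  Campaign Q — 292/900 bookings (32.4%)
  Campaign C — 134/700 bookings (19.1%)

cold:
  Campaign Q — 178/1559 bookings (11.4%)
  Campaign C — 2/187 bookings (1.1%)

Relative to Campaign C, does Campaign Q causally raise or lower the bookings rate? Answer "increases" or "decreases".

Engagement tier here is a post-treatment variable shaped by the campaign; conditioning on it would introduce bias rather than remove it. The overall comparison is the causal one.
Pooled: Campaign Q 21.6% vs Campaign C 29.8%; Campaign C is higher overall.

decreases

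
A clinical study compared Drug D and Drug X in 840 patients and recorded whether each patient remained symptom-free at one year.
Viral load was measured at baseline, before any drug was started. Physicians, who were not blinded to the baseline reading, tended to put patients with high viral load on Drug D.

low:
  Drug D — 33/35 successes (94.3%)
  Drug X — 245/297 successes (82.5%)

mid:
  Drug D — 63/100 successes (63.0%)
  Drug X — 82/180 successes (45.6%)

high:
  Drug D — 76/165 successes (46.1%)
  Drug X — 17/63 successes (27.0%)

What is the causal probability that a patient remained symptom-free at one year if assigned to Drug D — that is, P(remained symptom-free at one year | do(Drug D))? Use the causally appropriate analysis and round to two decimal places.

Drug D is higher inside every viral load stratum but Drug X is higher in aggregate. Whether to stratify depends on how viral load relates to the drug.
Viral load differs across drugs for reasons unrelated to any effect of the drug itself, and it separately predicts the outcome — a classic confounder. We must compare within viral load levels.
Standardising Drug D to the population viral load mix: 0.395·33/35 + 0.333·63/100 + 0.271·76/165 = 0.708.

0.71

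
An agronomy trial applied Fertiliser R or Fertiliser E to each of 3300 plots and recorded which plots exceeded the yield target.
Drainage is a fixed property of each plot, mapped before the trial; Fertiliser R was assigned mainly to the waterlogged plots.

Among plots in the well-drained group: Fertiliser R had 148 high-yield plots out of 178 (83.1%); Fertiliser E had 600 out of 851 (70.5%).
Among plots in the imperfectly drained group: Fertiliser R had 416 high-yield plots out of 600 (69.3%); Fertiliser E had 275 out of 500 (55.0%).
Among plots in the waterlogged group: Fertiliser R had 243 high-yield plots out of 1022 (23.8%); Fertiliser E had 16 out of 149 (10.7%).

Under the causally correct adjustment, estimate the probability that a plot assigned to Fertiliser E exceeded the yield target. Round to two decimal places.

0.44

Nothing the fertiliser does changes field drainage; the imbalance is an allocation artefact. With field drainage also predicting the outcome, the pooled figure is confounded, and the within-stratum comparison is the causal one.
Standardising Fertiliser E to the population field drainage mix: 0.312·600/851 + 0.333·275/500 + 0.355·16/149 = 0.441.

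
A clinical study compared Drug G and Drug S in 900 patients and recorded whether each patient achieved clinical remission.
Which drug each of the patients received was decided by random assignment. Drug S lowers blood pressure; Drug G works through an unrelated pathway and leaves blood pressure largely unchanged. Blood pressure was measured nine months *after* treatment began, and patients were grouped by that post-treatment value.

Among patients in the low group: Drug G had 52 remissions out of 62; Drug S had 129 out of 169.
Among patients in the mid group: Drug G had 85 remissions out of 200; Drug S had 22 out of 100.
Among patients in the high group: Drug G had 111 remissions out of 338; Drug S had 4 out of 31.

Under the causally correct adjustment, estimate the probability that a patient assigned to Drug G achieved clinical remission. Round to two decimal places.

Blood pressure here is a post-treatment variable shaped by the drug; conditioning on it would introduce bias rather than remove it. The overall comparison is the causal one.
So P(outcome | do(Drug G)) is just the pooled rate for Drug G: 248/600 = 0.413.

0.41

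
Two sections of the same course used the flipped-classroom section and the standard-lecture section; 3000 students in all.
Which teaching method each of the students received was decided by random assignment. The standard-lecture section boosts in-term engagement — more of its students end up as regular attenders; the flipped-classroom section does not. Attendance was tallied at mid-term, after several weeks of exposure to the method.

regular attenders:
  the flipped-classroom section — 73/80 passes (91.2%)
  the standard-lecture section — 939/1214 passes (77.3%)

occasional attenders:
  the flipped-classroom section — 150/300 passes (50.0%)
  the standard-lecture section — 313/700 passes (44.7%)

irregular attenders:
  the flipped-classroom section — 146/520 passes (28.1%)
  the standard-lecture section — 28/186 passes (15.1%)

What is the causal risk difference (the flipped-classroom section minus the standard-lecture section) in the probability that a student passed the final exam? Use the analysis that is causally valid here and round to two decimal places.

-0.20

the flipped-classroom section is higher inside every mid-term attendance stratum but the standard-lecture section is higher in aggregate. Whether to stratify depends on how mid-term attendance relates to the teaching method.
Mid-term attendance here is a post-treatment variable shaped by the teaching method; conditioning on it would introduce bias rather than remove it. The overall comparison is the causal one.
The causal difference is the pooled difference: 0.410 − 0.610 = -0.200.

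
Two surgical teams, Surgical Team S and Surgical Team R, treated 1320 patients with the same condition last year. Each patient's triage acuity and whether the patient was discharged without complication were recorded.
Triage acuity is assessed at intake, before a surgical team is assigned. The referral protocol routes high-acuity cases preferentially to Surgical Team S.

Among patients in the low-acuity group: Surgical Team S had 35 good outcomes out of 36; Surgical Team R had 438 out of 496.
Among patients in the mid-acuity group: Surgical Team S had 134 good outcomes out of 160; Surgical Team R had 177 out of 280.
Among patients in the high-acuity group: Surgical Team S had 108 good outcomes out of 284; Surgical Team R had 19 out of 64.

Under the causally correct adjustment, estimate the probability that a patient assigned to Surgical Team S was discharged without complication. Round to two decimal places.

Surgical Team S is higher inside every triage acuity stratum but Surgical Team R is higher in aggregate. Whether to stratify depends on how triage acuity relates to the surgical team.
Here triage acuity is a common cause — it drives both which surgical team a case falls under and the outcome. The crude comparison mixes populations; the stratum-specific rates are the causally relevant ones.
Standardising Surgical Team S to the population triage acuity mix: 0.403·35/36 + 0.333·134/160 + 0.264·108/284 = 0.771.

0.77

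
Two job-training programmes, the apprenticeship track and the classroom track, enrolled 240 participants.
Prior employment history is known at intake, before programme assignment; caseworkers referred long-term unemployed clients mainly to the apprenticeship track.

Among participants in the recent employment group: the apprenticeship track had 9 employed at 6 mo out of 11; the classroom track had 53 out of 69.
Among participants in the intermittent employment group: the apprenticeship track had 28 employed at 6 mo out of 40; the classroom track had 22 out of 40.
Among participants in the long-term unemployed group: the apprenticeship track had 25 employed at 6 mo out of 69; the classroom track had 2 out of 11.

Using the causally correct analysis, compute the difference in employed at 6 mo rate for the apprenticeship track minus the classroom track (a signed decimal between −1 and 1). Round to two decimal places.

+0.13

the apprenticeship track is higher inside every prior employment history stratum but the classroom track is higher in aggregate. Whether to stratify depends on how prior employment history relates to the programme.
Nothing the programme does changes prior employment history; the imbalance is an allocation artefact. With prior employment history also predicting the outcome, the pooled figure is confounded, and the within-stratum comparison is the causal one.
Adjusting over the population distribution of prior employment history: 0.333·(0.818−0.768) + 0.333·(0.700−0.550) + 0.333·(0.362−0.182) = +0.127.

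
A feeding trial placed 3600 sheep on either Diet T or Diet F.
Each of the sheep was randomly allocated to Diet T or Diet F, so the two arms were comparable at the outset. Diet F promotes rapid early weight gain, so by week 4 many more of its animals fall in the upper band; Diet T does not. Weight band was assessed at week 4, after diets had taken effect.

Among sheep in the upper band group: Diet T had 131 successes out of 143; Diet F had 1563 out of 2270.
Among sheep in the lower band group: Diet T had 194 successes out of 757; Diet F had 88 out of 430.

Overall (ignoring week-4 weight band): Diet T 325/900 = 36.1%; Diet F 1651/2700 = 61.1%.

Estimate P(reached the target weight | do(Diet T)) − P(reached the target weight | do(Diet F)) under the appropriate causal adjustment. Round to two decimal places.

-0.25

The stratified and pooled comparisons disagree (Diet T wins within each week-4 weight band; Diet F wins overall), so the answer turns on the causal role of week-4 weight band.
Week-4 weight band lies on the pathway diet → week-4 weight band → outcome, so adjusting for it blocks the indirect effect. For the total causal effect of diet, use the unadjusted pooled rates.
The causal difference is the pooled difference: 0.361 − 0.611 = -0.250.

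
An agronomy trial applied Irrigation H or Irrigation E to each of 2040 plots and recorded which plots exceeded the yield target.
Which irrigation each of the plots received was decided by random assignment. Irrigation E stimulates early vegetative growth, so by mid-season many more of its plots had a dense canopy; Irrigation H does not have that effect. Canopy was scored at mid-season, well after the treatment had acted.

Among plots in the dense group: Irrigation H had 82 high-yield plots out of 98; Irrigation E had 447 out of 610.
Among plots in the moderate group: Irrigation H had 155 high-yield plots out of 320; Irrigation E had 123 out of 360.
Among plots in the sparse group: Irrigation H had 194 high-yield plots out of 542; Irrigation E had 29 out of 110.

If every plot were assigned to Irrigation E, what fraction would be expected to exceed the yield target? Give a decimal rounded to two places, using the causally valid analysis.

0.55

Irrigation H is higher inside every mid-season canopy stratum but Irrigation E is higher in aggregate. Whether to stratify depends on how mid-season canopy relates to the irrigation.
Stratifying would compare irrigations among plots the irrigations themselves sorted into mid-season canopy groups — a form of selection on an intermediate. The unconditioned pooled rates give the total causal effect.
So P(outcome | do(Irrigation E)) is just the pooled rate for Irrigation E: 599/1080 = 0.555.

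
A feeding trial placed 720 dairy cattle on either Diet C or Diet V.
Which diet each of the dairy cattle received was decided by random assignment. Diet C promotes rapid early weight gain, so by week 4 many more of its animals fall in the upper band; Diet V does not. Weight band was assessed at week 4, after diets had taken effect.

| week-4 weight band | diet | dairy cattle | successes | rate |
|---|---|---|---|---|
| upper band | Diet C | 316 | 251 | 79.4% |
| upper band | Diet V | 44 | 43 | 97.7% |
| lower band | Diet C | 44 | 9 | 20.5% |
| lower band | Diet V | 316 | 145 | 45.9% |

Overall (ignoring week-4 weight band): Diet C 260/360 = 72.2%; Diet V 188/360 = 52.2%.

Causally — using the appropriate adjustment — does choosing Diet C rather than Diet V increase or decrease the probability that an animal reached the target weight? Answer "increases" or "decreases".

Week-4 weight band is recorded after the diet and is itself shifted by it — it sits on the causal path from diet to outcome. Conditioning on a mediator would strip out part of the effect we want; the pooled comparison gives the total causal effect.
Pooled: Diet C 72.2% vs Diet V 52.2%; Diet C is higher overall.

increases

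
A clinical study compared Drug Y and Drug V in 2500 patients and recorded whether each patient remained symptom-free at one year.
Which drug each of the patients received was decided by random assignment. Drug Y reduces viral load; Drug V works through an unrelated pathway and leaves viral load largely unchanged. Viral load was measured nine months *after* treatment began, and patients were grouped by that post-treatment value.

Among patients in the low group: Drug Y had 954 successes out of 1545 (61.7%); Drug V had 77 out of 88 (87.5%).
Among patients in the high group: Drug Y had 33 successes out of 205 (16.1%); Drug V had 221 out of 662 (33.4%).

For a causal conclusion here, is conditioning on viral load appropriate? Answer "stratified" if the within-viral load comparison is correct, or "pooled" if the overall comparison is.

pooled

The stratified and pooled comparisons disagree (Drug V wins within each viral load; Drug Y wins overall), so the answer turns on the causal role of viral load.
Stratifying would compare drugs among patients the drugs themselves sorted into viral load groups — a form of selection on an intermediate. The unconditioned pooled rates give the total causal effect.
Pooled: Drug Y 56.4% vs Drug V 39.7%; Drug Y is higher overall.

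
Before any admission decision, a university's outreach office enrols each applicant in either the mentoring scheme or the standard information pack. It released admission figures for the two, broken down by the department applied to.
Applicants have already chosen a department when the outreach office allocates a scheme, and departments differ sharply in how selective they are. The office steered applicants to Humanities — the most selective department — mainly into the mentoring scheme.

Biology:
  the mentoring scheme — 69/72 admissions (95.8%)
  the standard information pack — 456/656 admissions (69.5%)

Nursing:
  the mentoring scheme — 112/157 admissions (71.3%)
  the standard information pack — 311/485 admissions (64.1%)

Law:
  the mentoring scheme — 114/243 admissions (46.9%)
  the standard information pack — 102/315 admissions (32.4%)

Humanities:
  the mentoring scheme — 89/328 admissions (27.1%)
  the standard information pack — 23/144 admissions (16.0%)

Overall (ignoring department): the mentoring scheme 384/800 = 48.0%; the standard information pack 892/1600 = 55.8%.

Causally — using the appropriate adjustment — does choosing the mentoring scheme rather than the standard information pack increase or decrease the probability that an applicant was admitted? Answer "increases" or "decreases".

The department-specific comparison favours the mentoring scheme throughout, but the pooled figures favour the standard information pack. The question is whether to condition on department.
Department satisfies the back-door criterion: it is not a descendant of the outreach scheme, and it blocks the spurious path from outreach scheme to outcome. Adjusting for it (i.e., using the within-department rates) gives the causal effect.
Within each level — Biology: 95.8% vs 69.5%; Nursing: 71.3% vs 64.1%; Law: 46.9% vs 32.4%; Humanities: 27.1% vs 16.0% — the mentoring scheme is higher every time.

increases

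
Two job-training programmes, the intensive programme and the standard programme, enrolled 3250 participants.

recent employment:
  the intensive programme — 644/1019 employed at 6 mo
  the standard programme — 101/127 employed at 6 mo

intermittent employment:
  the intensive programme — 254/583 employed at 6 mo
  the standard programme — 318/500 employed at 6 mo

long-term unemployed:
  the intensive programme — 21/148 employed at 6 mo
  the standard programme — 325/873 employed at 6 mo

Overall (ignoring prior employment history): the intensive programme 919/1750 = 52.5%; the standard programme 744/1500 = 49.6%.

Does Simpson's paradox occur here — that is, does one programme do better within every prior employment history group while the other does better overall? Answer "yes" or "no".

yes

Within each prior employment history level (recent employment 63.2% vs 79.5%; intermittent employment 43.6% vs 63.6%; long-term unemployed 14.2% vs 37.2%), the standard programme has the higher rate every time. Pooled: 52.5% vs 49.6% — the intensive programme has the higher rate overall. The two comparisons disagree.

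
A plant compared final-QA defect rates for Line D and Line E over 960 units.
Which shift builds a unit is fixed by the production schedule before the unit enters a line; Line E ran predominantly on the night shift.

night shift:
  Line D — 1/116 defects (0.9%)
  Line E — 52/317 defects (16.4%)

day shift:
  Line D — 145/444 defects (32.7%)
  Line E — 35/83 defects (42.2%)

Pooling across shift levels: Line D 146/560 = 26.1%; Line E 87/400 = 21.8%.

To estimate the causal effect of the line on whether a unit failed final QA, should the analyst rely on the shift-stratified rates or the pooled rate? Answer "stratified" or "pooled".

stratified

The shift-specific comparison favours Line D throughout, but the pooled figures favour Line E. The question is whether to condition on shift.
Shift satisfies the back-door criterion: it is not a descendant of the line, and it blocks the spurious path from line to outcome. Adjusting for it (i.e., using the within-shift rates) gives the causal effect.
Within each level — night shift: 0.9% vs 16.4%; day shift: 32.7% vs 42.2% — Line D is lower every time.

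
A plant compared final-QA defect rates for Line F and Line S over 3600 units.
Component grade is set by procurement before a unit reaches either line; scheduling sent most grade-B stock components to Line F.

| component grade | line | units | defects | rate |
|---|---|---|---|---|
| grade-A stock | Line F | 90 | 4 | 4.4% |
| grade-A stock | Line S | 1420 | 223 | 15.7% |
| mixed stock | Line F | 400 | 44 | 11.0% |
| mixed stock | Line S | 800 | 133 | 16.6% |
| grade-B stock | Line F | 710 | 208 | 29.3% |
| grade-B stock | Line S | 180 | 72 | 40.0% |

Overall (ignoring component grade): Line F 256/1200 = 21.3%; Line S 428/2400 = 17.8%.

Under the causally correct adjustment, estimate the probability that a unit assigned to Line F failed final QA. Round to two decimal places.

0.13

The component grade-specific comparison favours Line F throughout, but the pooled figures favour Line S. The question is whether to condition on component grade.
Since component grade is a pre-existing factor (not a product of the line) and it affects the outcome on its own, it is a confounder. The stratified rates, not the pooled rate, identify the causal effect.
Standardising Line F to the population component grade mix: 0.419·4/90 + 0.333·44/400 + 0.247·208/710 = 0.128.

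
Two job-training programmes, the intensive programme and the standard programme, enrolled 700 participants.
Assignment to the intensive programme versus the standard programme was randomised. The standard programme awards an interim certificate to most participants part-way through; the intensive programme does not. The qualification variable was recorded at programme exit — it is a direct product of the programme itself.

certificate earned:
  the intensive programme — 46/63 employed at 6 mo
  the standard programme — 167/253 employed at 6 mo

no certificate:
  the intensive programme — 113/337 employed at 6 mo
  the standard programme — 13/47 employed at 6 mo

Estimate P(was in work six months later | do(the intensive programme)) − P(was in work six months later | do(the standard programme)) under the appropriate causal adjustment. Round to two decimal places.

-0.20

Qualification attained during the programme is downstream of the programme. One should not condition on a consequence of treatment, so the overall rates are the right comparison.
The causal difference is the pooled difference: 0.398 − 0.600 = -0.203.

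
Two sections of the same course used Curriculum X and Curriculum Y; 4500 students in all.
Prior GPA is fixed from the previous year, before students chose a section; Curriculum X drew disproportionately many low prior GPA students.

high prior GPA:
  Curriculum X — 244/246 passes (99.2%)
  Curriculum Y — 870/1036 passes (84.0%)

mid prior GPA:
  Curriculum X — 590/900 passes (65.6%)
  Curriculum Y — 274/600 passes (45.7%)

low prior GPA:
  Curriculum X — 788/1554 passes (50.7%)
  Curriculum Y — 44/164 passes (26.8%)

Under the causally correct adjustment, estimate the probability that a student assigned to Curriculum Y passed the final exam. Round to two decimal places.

0.49

Curriculum X is higher inside every prior GPA band stratum but Curriculum Y is higher in aggregate. Whether to stratify depends on how prior GPA band relates to the teaching method.
Since prior GPA band is a pre-existing factor (not a product of the teaching method) and it affects the outcome on its own, it is a confounder. The stratified rates, not the pooled rate, identify the causal effect.
Standardising Curriculum Y to the population prior GPA band mix: 0.285·870/1036 + 0.333·274/600 + 0.382·44/164 = 0.494.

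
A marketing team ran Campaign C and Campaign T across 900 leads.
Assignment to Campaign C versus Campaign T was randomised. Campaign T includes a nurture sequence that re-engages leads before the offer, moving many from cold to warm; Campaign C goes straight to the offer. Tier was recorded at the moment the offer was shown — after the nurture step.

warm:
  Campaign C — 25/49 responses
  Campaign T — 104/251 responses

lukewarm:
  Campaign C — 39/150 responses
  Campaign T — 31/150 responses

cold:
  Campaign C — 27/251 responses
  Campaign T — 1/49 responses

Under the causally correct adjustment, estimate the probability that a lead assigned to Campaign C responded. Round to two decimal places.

Within every engagement tier level Campaign C has the higher rate, yet pooled Campaign T does — Simpson's reversal.
Engagement tier here is a post-treatment variable shaped by the campaign; conditioning on it would introduce bias rather than remove it. The overall comparison is the causal one.
So P(outcome | do(Campaign C)) is just the pooled rate for Campaign C: 91/450 = 0.202.

0.20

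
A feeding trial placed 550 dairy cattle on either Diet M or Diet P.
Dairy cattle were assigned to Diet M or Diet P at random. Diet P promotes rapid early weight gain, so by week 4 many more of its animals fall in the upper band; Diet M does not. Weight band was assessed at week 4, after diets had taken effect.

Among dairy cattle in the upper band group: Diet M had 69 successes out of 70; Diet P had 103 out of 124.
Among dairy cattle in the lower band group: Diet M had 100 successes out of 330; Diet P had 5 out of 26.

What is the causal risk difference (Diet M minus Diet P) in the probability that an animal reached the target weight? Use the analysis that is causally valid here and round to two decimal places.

Diet M is higher inside every week-4 weight band stratum but Diet P is higher in aggregate. Whether to stratify depends on how week-4 weight band relates to the diet.
Week-4 weight band is recorded after the diet and is itself shifted by it — it sits on the causal path from diet to outcome. Conditioning on a mediator would strip out part of the effect we want; the pooled comparison gives the total causal effect.
The causal difference is the pooled difference: 0.422 − 0.720 = -0.297.

-0.30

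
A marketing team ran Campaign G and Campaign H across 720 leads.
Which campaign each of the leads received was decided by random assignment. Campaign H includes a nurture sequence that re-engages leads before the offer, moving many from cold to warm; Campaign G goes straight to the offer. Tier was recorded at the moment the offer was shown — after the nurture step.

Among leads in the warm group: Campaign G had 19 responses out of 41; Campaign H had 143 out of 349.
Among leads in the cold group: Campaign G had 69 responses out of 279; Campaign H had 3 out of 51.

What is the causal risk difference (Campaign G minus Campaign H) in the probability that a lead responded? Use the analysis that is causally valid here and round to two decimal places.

The engagement tier-specific comparison favours Campaign G throughout, but the pooled figures favour Campaign H. The question is whether to condition on engagement tier.
Engagement tier lies on the pathway campaign → engagement tier → outcome, so adjusting for it blocks the indirect effect. For the total causal effect of campaign, use the unadjusted pooled rates.
The causal difference is the pooled difference: 0.275 − 0.365 = -0.090.

-0.09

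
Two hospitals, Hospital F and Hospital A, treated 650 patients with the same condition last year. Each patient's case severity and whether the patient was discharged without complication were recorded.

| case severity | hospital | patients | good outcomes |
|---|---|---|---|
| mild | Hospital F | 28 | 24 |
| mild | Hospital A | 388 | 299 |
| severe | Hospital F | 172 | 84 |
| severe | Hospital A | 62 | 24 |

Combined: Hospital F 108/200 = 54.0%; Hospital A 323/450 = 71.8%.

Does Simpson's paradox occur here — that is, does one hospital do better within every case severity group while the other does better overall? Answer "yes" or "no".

Within each case severity level (mild 85.7% vs 77.1%; severe 48.8% vs 38.7%), Hospital F has the higher rate every time. Pooled: 54.0% vs 71.8% — Hospital A has the higher rate overall. The two comparisons disagree.

yes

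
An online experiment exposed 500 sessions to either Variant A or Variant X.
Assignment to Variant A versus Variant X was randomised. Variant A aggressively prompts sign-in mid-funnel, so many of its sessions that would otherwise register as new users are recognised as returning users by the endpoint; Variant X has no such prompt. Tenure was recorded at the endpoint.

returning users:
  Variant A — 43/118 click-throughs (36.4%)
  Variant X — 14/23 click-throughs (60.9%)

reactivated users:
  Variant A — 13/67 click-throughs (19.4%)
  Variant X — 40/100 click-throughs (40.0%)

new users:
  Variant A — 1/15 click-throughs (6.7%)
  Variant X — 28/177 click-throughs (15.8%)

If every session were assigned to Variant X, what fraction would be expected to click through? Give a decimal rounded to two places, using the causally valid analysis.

0.27

User tenure here is a post-treatment variable shaped by the variant; conditioning on it would introduce bias rather than remove it. The overall comparison is the causal one.
So P(outcome | do(Variant X)) is just the pooled rate for Variant X: 82/300 = 0.273.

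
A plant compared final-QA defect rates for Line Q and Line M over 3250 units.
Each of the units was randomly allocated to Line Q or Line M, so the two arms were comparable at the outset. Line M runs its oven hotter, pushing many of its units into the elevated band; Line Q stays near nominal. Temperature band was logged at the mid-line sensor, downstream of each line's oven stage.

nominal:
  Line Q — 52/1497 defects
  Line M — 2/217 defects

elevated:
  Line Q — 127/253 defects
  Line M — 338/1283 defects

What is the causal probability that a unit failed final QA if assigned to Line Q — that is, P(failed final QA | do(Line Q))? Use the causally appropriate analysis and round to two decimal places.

0.10

In-process temperature band is downstream of the line. One should not condition on a consequence of treatment, so the overall rates are the right comparison.
So P(outcome | do(Line Q)) is just the pooled rate for Line Q: 179/1750 = 0.102.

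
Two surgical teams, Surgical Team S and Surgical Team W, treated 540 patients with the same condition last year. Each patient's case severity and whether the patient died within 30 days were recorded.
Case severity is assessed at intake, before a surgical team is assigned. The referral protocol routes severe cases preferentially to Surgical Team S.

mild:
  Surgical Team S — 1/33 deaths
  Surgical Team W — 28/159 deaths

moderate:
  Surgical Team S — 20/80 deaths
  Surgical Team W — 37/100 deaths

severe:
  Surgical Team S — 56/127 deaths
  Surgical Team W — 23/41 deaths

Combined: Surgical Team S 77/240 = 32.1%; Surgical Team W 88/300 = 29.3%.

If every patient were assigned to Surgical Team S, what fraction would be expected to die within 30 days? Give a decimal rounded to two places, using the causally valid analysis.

0.23

The imbalance in case severity arose from how patients were allocated, not from anything the surgical team did; and case severity independently affects the outcome. The pooled gap is confounded — condition on case severity.
Standardising Surgical Team S to the population case severity mix: 0.356·1/33 + 0.333·20/80 + 0.311·56/127 = 0.231.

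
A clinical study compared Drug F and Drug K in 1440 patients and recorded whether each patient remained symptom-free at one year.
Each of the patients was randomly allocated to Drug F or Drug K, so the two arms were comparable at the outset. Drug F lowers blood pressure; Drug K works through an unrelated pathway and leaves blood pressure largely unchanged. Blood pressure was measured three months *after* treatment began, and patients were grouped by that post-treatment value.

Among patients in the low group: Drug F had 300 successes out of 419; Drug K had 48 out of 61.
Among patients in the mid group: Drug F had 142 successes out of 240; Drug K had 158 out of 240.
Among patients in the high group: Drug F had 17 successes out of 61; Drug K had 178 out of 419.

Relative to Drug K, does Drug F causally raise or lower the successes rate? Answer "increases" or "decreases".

The stratified and pooled comparisons disagree (Drug K wins within each blood pressure; Drug F wins overall), so the answer turns on the causal role of blood pressure.
Stratifying would compare drugs among patients the drugs themselves sorted into blood pressure groups — a form of selection on an intermediate. The unconditioned pooled rates give the total causal effect.
Pooled: Drug F 63.7% vs Drug K 53.3%; Drug F is higher overall.

increases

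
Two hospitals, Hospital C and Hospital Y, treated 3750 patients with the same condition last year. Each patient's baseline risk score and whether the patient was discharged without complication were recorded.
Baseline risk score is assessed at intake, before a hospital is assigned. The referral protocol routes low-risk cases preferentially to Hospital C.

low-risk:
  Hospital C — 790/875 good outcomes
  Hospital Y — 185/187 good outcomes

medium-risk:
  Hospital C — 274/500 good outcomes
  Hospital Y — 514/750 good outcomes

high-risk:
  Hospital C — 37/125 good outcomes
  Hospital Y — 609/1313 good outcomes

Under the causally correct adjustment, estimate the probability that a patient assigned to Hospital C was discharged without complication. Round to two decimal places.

0.55

The stratified and pooled comparisons disagree (Hospital Y wins within each baseline risk score; Hospital C wins overall), so the answer turns on the causal role of baseline risk score.
The imbalance in baseline risk score arose from how patients were allocated, not from anything the hospital did; and baseline risk score independently affects the outcome. The pooled gap is confounded — condition on baseline risk score.
Standardising Hospital C to the population baseline risk score mix: 0.283·790/875 + 0.333·274/500 + 0.383·37/125 = 0.552.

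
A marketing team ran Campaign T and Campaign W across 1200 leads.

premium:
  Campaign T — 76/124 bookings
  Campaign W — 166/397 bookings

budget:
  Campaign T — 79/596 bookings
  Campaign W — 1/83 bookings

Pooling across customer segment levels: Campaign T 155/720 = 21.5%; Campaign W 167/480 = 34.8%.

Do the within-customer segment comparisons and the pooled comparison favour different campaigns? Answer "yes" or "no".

Within each customer segment level (premium 61.3% vs 41.8%; budget 13.3% vs 1.2%), Campaign T has the higher rate every time. Pooled: 21.5% vs 34.8% — Campaign W has the higher rate overall. The two comparisons disagree.

yes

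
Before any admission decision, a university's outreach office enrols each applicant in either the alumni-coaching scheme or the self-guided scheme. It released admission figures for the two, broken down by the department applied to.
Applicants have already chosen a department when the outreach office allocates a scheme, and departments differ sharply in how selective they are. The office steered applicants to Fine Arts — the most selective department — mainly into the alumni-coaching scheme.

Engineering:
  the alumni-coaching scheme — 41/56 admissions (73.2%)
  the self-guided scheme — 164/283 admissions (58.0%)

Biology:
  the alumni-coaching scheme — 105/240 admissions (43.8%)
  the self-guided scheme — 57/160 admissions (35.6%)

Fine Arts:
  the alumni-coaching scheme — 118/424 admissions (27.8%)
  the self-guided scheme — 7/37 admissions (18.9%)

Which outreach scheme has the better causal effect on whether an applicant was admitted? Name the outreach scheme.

Since department is a pre-existing factor (not a product of the outreach scheme) and it affects the outcome on its own, it is a confounder. The stratified rates, not the pooled rate, identify the causal effect.
Within each level — Engineering: 73.2% vs 58.0%; Biology: 43.8% vs 35.6%; Fine Arts: 27.8% vs 18.9% — the alumni-coaching scheme is higher every time.

the alumni-coaching scheme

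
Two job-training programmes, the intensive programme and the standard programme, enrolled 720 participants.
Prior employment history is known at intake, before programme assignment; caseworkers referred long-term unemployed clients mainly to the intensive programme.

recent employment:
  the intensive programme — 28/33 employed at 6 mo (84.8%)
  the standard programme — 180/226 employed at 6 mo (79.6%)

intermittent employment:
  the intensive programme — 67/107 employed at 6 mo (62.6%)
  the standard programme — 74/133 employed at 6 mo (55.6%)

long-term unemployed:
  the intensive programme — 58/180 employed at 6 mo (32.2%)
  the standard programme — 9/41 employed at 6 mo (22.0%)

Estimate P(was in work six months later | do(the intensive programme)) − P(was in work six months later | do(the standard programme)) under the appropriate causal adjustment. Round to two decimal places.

Prior employment history is set before the programme has any effect — it is not caused by the programme — and it independently drives the outcome. That makes it a confounder, so the causal comparison is within prior employment history levels.
Adjusting over the population distribution of prior employment history: 0.360·(0.848−0.796) + 0.333·(0.626−0.556) + 0.307·(0.322−0.220) = +0.073.

+0.07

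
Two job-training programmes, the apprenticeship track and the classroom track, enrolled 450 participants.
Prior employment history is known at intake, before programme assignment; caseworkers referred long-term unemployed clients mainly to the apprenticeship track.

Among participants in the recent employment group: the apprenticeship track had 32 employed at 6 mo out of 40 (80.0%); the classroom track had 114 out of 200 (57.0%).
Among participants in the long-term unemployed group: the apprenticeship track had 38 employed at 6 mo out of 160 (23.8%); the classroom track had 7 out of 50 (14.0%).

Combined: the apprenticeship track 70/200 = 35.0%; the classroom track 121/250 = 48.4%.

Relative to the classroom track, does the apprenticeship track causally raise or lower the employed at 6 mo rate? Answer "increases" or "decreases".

Prior employment history differs across programmes for reasons unrelated to any effect of the programme itself, and it separately predicts the outcome — a classic confounder. We must compare within prior employment history levels.
Within each level — recent employment: 80.0% vs 57.0%; long-term unemployed: 23.8% vs 14.0% — the apprenticeship track is higher every time.

increases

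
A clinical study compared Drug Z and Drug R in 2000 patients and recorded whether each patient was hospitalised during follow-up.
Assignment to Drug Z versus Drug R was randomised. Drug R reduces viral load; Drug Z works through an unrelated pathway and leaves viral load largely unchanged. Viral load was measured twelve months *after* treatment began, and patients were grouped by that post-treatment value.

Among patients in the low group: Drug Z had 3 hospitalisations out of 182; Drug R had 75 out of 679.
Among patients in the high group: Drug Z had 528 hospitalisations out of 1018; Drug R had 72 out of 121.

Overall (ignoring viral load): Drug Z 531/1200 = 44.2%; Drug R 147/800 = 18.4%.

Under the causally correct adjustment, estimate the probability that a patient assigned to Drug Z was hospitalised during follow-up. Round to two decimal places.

The stratified and pooled comparisons disagree (Drug Z wins within each viral load; Drug R wins overall), so the answer turns on the causal role of viral load.
Viral load is downstream of the drug. One should not condition on a consequence of treatment, so the overall rates are the right comparison.
So P(outcome | do(Drug Z)) is just the pooled rate for Drug Z: 531/1200 = 0.443.

0.44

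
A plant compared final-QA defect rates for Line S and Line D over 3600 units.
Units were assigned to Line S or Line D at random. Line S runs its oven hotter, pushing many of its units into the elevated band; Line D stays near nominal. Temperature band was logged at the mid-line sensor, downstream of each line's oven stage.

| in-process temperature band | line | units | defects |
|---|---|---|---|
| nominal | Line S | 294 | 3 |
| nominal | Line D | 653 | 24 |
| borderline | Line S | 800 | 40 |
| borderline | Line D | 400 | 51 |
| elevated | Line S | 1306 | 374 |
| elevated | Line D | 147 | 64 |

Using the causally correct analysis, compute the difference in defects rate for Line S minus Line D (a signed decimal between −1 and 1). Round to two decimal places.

+0.06

Stratifying would compare lines among units the lines themselves sorted into in-process temperature band groups — a form of selection on an intermediate. The unconditioned pooled rates give the total causal effect.
The causal difference is the pooled difference: 0.174 − 0.116 = +0.058.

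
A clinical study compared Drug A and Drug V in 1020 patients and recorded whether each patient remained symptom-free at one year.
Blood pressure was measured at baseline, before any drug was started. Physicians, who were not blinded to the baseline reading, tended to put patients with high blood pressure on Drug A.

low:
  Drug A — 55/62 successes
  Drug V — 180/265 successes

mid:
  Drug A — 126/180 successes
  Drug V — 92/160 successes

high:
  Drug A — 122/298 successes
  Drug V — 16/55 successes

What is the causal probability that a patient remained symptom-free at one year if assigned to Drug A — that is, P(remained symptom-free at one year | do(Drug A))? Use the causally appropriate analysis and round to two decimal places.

Blood pressure differs across drugs for reasons unrelated to any effect of the drug itself, and it separately predicts the outcome — a classic confounder. We must compare within blood pressure levels.
Standardising Drug A to the population blood pressure mix: 0.321·55/62 + 0.333·126/180 + 0.346·122/298 = 0.659.

0.66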